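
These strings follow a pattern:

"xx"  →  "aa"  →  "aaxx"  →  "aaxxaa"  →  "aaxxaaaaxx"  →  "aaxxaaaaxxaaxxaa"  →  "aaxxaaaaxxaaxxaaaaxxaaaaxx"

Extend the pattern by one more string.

aaxxaaaaxxaaxxaaaaxxaaaaxxaaxxaaaaxxaaxxaa

From term 3 onward, concatenate the last term with the second-to-last: aa·xx = aaxx, aaxx·aa = aaxxaa, …
So term 8 is aaxxaaaaxxaaxxaaaaxxaaaaxx·aaxxaaaaxxaaxxaa.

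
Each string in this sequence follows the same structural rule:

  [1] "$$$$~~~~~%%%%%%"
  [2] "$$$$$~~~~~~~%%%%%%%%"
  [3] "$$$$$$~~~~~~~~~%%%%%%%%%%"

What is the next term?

Term n consists of n+1 $'s, followed by 2n-1 ~'s, followed by 2n %'s, where the shown terms are n = 3, 4, 5.
For the next term, n = 6, so the run lengths are 7, 11, 12.

$$$$$$$~~~~~~~~~~~%%%%%%%%%%%%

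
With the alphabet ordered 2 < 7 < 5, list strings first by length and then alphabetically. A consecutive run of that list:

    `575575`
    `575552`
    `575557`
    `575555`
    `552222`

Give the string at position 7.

Advancing 2 positions from 552222 through 552222 → 552227 reaches term 7.

552225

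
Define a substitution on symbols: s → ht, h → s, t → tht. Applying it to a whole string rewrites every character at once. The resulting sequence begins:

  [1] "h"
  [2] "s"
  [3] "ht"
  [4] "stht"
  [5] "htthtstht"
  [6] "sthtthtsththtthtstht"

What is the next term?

Rewriting the 20 symbols of sthtthtsththtthtstht one by one yields ht tht s tht tht s tht ht tht s tht s tht tht s tht ht tht s tht; concatenated:

htthtsthtthtsththtthtsthtsthtthtsththtthtstht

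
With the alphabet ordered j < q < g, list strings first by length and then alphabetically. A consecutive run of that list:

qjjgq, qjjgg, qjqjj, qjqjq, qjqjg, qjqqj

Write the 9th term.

qjqgj

Continuing the enumeration 3 steps past qjqqj: qjqqj → qjqqq → qjqqg → (answer).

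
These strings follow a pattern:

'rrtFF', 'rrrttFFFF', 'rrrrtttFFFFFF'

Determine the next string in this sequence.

Reading off run lengths: r runs 2, 3, 4; t runs 1, 2, 3; F runs 2, 4, 6 — each is linear in n (n = 1, 2, …).
For the next term, n = 4, so the run lengths are 5, 4, 8.

rrrrrttttFFFFFFFF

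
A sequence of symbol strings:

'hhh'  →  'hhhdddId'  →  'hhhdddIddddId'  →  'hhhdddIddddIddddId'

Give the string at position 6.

hhhdddIddddIddddIddddIddddId

Every step adds dddId to the end: s(k+1) = s(k)·dddId.
From hhhdddIddddIddddId, 2 further steps: hhhdddIddddIddddId → hhhdddIddddIddddIddddId → (answer).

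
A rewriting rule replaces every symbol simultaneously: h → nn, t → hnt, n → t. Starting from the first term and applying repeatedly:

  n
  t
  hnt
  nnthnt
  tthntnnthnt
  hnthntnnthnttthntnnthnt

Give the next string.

nnthntnnthnttthntnnthnthnthntnnthnttthntnnthnt

Applying the rule to each of the 23 symbols of hnthntnnthnttthntnnthnt gives the pieces nn t hnt nn t hnt t t hnt nn t hnt hnt hnt nn t hnt t t hnt nn t hnt, which concatenate to the answer.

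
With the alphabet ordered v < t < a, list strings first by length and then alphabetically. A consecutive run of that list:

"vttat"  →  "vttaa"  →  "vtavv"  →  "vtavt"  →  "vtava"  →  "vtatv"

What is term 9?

vtaav

Stepping forward 3 times from vtatv: vtatv → vtatt → vtata, then the target.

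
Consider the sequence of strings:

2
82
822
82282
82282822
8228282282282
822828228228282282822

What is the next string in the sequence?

From term 3 onward, concatenate the last term with the second-to-last: 82·2 = 822, 822·82 = 82282, …
The next term joins 822828228228282282822 and 8228282282282.

8228282282282822828228228282282282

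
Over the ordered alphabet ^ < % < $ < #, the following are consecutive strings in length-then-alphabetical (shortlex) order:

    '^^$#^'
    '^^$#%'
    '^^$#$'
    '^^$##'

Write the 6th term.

^^#^%

Advancing 2 positions from ^^$## through ^^$## → ^^#^^ reaches term 6.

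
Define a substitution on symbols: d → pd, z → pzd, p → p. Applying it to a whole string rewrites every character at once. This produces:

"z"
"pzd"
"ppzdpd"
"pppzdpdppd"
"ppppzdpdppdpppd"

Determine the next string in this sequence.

Rewriting the 15 symbols of ppppzdpdppdpppd one by one yields p p p p pzd pd p pd p p pd p p p pd; concatenated:

pppppzdpdppdpppdppppd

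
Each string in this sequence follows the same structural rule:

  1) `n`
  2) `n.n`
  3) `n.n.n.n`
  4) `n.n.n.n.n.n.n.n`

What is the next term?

Every step duplicates the string with '.' between the halves.
So the next term is two copies of n.n.n.n.n.n.n.n with '.' between the halves.

n.n.n.n.n.n.n.n.n.n.n.n.n.n.n.n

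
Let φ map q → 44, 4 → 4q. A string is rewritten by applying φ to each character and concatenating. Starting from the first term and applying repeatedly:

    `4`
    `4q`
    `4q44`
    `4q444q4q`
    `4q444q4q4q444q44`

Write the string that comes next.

4q444q4q4q444q444q444q4q4q444q4q

Replace each of the 16 characters of 4q444q4q4q444q44 in place — 4q 44 4q 4q 4q 44 4q 44 4q 44 4q 4q 4q 44 4q 4q — and concatenate.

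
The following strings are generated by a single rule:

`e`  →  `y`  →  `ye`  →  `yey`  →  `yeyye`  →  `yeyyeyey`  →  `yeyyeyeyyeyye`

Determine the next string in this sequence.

This is a Fibonacci-style word recurrence s(k) = s(k−1)·s(k−2): e.g. y·e = ye.
The next term joins yeyyeyeyyeyye and yeyyeyey.

yeyyeyeyyeyyeyeyyeyey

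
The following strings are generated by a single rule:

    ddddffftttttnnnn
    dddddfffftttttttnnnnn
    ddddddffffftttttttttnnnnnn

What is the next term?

Term n consists of n+2 d's, followed by n+1 f's, followed by 2n+1 t's, followed by n+2 n's, where the shown terms are n = 2, 3, 4.
For the next term, n = 5, so the run lengths are 7, 6, 11, 7.

dddddddfffffftttttttttttnnnnnnn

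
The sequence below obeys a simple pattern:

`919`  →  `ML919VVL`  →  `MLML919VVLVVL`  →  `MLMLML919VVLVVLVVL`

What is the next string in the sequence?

MLMLMLML919VVLVVLVVLVVL

Every step adds ML to the front and VVL to the end of the previous string.
One more step from MLMLML919VVLVVLVVL gives the answer.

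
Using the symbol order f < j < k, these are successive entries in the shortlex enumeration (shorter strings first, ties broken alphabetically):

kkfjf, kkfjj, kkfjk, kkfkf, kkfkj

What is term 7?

Advancing 2 positions from kkfkj through kkfkj → kkfkk reaches term 7.

kkjff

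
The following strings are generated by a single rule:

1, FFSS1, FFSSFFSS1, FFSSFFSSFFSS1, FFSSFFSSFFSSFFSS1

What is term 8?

The strings grow by a fixed prefix FFSS each time.
From FFSSFFSSFFSSFFSS1, 3 further steps: FFSSFFSSFFSSFFSS1 → FFSSFFSSFFSSFFSSFFSS1 → FFSSFFSSFFSSFFSSFFSSFFSS1 → (answer).

FFSSFFSSFFSSFFSSFFSSFFSSFFSS1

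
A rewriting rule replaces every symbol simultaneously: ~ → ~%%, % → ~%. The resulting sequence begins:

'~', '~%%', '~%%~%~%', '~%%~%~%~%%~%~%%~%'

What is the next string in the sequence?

Rewriting the 17 symbols of ~%%~%~%~%%~%~%%~% one by one yields ~%% ~% ~% ~%% ~% ~%% ~% ~%% ~% ~% ~%% ~% ~%% ~% ~% ~%% ~%; concatenated:

~%%~%~%~%%~%~%%~%~%%~%~%~%%~%~%%~%~%~%%~%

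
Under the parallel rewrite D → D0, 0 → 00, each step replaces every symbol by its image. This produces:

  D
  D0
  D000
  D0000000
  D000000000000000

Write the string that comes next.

φ(D000000000000000) expands symbol-by-symbol to D0 00 00 00 00 00 00 00 00 00 00 00 00 00 00 00; joining the 16 pieces gives the next term.

D0000000000000000000000000000000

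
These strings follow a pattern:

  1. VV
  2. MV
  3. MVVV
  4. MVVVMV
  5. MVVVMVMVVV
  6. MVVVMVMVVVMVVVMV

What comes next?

This is a Fibonacci-style word recurrence s(k) = s(k−1)·s(k−2): e.g. MV·VV = MVVV.
So term 7 is MVVVMVMVVVMVVVMV·MVVVMVMVVV.

MVVVMVMVVVMVVVMVMVVVMVMVVV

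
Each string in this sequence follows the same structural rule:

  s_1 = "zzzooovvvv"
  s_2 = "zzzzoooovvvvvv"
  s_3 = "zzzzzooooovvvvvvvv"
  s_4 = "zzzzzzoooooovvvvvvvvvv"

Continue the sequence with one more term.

The n-th term is n+1 z's then n+1 o's then 2n v's, where the shown terms are n = 2, 3, 4, 5.
Setting n = 6 gives 7, 7, 12 characters in each block.

zzzzzzzooooooovvvvvvvvvvvv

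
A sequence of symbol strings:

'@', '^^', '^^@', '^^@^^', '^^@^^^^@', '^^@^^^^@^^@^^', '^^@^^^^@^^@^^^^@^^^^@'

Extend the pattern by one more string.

From term 3 onward, concatenate the last term with the second-to-last: ^^·@ = ^^@, ^^@·^^ = ^^@^^, …
The next term joins ^^@^^^^@^^@^^^^@^^^^@ and ^^@^^^^@^^@^^.

^^@^^^^@^^@^^^^@^^^^@^^@^^^^@^^@^^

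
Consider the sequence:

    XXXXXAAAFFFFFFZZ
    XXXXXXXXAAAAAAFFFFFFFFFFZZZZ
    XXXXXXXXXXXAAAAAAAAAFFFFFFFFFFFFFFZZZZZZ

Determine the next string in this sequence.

XXXXXXXXXXXXXXAAAAAAAAAAAAFFFFFFFFFFFFFFFFFFZZZZZZZZ

Term n consists of 3n+2 X's, followed by 3n A's, followed by 4n+2 F's, followed by 2n Z's (n = 1, 2, …).
For the next term, n = 4, so the run lengths are 14, 12, 18, 8.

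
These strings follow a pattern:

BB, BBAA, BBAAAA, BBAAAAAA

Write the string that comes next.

Each term is the previous one with AA appended.
Applying this once more to BBAAAAAA:

BBAAAAAAAA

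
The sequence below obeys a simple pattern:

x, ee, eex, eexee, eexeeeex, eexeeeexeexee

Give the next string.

This is a Fibonacci-style word recurrence s(k) = s(k−1)·s(k−2): e.g. ee·x = eex.
The next term joins eexeeeexeexee and eexeeeex.

eexeeeexeexeeeexeeeex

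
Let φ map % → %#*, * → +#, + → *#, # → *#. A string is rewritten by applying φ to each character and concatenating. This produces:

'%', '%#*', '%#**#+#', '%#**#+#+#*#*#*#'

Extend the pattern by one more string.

%#**#+#+#*#*#*#*#*#+#*#+#*#+#*#

φ(%#**#+#+#*#*#*#) expands symbol-by-symbol to %#* *# +# +# *# *# *# *# *# +# *# +# *# +# *#; joining the 15 pieces gives the next term.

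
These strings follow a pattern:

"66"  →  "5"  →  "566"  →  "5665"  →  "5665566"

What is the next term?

56655665665

Each term (from the third on) is the previous term followed by the one before it: term 3 = 5·66 = 566.
Continuing: 5665566 · 5665 gives term 6.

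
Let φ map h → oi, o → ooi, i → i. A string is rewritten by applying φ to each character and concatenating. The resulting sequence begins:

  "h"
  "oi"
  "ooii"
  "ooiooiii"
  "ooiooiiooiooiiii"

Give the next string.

Rewriting the 16 symbols of ooiooiiooiooiiii one by one yields ooi ooi i ooi ooi i i ooi ooi i ooi ooi i i i i; concatenated:

ooiooiiooiooiiiooiooiiooiooiiiii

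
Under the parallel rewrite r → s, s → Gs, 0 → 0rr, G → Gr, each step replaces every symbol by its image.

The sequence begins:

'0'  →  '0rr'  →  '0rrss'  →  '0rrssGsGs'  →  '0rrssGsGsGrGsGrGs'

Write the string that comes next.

0rrssGsGsGrGsGrGsGrsGrGsGrsGrGs

φ(0rrssGsGsGrGsGrGs) expands symbol-by-symbol to 0rr s s Gs Gs Gr Gs Gr Gs Gr s Gr Gs Gr s Gr Gs; joining the 17 pieces gives the next term.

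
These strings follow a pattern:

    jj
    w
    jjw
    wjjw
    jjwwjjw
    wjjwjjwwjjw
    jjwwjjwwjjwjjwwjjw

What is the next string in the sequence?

This is a Fibonacci-style word recurrence s(k) = s(k−2)·s(k−1): e.g. jj·w = jjw.
The next term joins wjjwjjwwjjw and jjwwjjwwjjwjjwwjjw.

wjjwjjwwjjwjjwwjjwwjjwjjwwjjw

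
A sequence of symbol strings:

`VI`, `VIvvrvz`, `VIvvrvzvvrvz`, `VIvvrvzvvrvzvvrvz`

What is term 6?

VIvvrvzvvrvzvvrvzvvrvzvvrvz

Each term is the previous one with vvrvz appended.
From VIvvrvzvvrvzvvrvz, 2 further steps: VIvvrvzvvrvzvvrvz → VIvvrvzvvrvzvvrvzvvrvz → (answer).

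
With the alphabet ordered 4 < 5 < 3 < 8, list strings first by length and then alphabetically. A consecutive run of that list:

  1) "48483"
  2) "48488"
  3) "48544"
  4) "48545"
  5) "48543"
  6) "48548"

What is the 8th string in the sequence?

Advancing 2 positions from 48548 through 48548 → 48554 reaches term 8.

48555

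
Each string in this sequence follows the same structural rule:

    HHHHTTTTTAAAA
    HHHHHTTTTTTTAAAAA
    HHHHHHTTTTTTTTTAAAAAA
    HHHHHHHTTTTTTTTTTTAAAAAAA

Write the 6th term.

Each string has the form H^{n+2} T^{2n+1} A^{n+2}, where the shown terms are n = 2, 3, 4, 5.
For term 6, n = 7, so the run lengths are 9, 15, 9.

HHHHHHHHHTTTTTTTTTTTTTTTAAAAAAAAA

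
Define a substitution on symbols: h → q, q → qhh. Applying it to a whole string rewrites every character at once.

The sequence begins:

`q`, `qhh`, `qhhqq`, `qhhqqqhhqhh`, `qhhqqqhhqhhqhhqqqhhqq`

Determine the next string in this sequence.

Replace each of the 21 characters of qhhqqqhhqhhqhhqqqhhqq in place — qhh q q qhh qhh qhh q q qhh q q qhh q q qhh qhh qhh q q qhh qhh — and concatenate.

qhhqqqhhqhhqhhqqqhhqqqhhqqqhhqhhqhhqqqhhqhh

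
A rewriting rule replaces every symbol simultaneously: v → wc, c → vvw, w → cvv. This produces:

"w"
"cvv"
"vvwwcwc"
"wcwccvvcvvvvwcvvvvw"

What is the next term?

Rewriting the 19 symbols of wcwccvvcvvvvwcvvvvw one by one yields cvv vvw cvv vvw vvw wc wc vvw wc wc wc wc cvv vvw wc wc wc wc cvv; concatenated:

cvvvvwcvvvvwvvwwcwcvvwwcwcwcwccvvvvwwcwcwcwccvv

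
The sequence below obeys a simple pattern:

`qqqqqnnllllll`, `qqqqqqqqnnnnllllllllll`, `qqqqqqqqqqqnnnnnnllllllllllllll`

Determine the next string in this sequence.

Each string has the form q^{3n-1} n^{2n-2} l^{4n-2}, where the shown terms are n = 2, 3, 4.
At n = 5 the blocks have lengths 14, 8, 18.

qqqqqqqqqqqqqqnnnnnnnnllllllllllllllllll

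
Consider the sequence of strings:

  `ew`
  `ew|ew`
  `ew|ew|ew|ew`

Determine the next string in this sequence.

ew|ew|ew|ew|ew|ew|ew|ew

s(k+1) = s(k)·|·s(k) — each term doubles the last with '|' between the halves.
One more doubling of ew|ew|ew|ew gives the answer.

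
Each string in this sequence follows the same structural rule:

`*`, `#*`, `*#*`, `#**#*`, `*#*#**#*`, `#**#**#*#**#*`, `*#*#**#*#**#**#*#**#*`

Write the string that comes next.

#**#**#*#**#**#*#**#*#**#**#*#**#*

From term 3 onward, concatenate the second-to-last term with the last: *·#* = *#*, #*·*#* = #**#*, …
So term 8 is #**#**#*#**#*·*#*#**#*#**#**#*#**#*.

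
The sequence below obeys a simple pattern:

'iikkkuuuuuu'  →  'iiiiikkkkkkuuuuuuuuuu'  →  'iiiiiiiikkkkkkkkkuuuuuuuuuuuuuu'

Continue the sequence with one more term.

iiiiiiiiiiikkkkkkkkkkkkuuuuuuuuuuuuuuuuuu

Term n consists of 3n-1 i's, followed by 3n k's, followed by 4n+2 u's (n = 1, 2, …).
At n = 4 the blocks have lengths 11, 12, 18.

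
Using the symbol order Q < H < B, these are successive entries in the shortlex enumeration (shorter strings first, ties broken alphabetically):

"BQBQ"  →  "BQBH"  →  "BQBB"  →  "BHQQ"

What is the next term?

BHQH

Find the rightmost character of BHQQ below B, bump it to the next letter, and reset everything to its right to Q.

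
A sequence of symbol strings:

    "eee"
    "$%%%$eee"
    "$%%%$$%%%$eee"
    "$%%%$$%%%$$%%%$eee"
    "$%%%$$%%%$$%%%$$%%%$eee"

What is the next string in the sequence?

$%%%$$%%%$$%%%$$%%%$$%%%$eee

The strings grow by a fixed prefix $%%%$ each time.
One more step from $%%%$$%%%$$%%%$$%%%$eee gives the answer.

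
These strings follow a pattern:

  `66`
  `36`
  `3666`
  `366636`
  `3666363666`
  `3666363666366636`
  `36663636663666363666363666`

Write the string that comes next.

From term 3 onward, concatenate the last term with the second-to-last: 36·66 = 3666, 3666·36 = 366636, …
Continuing: 36663636663666363666363666 · 3666363666366636 gives term 8.

366636366636663636663636663666363666366636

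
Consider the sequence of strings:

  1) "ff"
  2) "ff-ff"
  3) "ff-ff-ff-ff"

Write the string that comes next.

s(k+1) = s(k)·-·s(k) — each term doubles the last with '-' between the halves.
Doubling ff-ff-ff-ff with '-' between the halves:

ff-ff-ff-ff-ff-ff-ff-ff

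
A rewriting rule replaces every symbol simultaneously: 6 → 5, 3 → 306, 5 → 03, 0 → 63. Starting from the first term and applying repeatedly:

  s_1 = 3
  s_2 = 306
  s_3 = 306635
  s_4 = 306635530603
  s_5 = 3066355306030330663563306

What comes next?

Rewriting the 25 symbols of 3066355306030330663563306 one by one yields 306 63 5 5 306 03 03 306 63 5 63 306 63 306 306 63 5 5 306 03 5 306 306 63 5; concatenated:

3066355306030330663563306633063066355306035306306635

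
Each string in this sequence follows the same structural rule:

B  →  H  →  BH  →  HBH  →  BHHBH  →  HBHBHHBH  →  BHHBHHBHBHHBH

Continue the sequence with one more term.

From term 3 onward, concatenate the second-to-last term with the last: B·H = BH, H·BH = HBH, …
Continuing: HBHBHHBH · BHHBHHBHBHHBH gives term 8.

HBHBHHBHBHHBHHBHBHHBH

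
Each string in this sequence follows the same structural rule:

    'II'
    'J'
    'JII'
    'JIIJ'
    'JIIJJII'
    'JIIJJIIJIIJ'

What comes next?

Each term (from the third on) is the previous term followed by the one before it: term 3 = J·II = JII.
The next term joins JIIJJIIJIIJ and JIIJJII.

JIIJJIIJIIJJIIJJII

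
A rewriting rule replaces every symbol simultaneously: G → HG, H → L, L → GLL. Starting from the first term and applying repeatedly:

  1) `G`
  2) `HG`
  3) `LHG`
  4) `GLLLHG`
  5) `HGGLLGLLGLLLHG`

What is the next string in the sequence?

LHGHGGLLGLLHGGLLGLLHGGLLGLLGLLLHG

Replace each of the 14 characters of HGGLLGLLGLLLHG in place — L HG HG GLL GLL HG GLL GLL HG GLL GLL GLL L HG — and concatenate.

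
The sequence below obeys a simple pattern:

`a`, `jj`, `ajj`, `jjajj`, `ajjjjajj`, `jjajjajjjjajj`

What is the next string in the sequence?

From term 3 onward, concatenate the second-to-last term with the last: a·jj = ajj, jj·ajj = jjajj, …
So term 7 is ajjjjajj·jjajjajjjjajj.

ajjjjajjjjajjajjjjajj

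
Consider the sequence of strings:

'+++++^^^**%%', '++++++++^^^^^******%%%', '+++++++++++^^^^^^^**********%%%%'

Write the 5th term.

Each string has the form +^{3n+2} ^^{2n+1} *^{4n-2} %^{n+1} (n = 1, 2, …).
At n = 5 the blocks have lengths 17, 11, 18, 6.

+++++++++++++++++^^^^^^^^^^^******************%%%%%%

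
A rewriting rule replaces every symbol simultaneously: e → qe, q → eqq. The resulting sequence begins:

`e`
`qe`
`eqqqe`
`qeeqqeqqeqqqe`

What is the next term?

Rewriting the 13 symbols of qeeqqeqqeqqqe one by one yields eqq qe qe eqq eqq qe eqq eqq qe eqq eqq eqq qe; concatenated:

eqqqeqeeqqeqqqeeqqeqqqeeqqeqqeqqqe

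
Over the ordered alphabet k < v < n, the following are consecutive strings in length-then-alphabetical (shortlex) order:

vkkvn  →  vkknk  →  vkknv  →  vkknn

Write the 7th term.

Continuing the enumeration 3 steps past vkknn: vkknn → vkvkk → vkvkv → (answer).

vkvkn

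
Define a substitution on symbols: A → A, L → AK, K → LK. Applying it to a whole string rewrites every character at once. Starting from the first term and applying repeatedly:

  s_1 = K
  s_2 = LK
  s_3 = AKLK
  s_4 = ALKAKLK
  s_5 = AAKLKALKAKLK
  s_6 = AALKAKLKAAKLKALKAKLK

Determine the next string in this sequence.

Rewriting the 20 symbols of AALKAKLKAAKLKALKAKLK one by one yields A A AK LK A LK AK LK A A LK AK LK A AK LK A LK AK LK; concatenated:

AAAKLKALKAKLKAALKAKLKAAKLKALKAKLK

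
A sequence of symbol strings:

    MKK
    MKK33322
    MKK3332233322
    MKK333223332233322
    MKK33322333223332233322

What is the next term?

Each term is the previous one with 33322 appended.
One more step from MKK33322333223332233322 gives the answer.

MKK3332233322333223332233322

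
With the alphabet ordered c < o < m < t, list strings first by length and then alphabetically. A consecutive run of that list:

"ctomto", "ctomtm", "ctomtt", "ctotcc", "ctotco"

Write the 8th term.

ctotoc

Advancing 3 positions from ctotco through ctotco → ctotcm → ctotct reaches term 8.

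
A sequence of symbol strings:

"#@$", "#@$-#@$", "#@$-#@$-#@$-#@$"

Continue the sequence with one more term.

Every step duplicates the string with '-' between the halves.
Doubling #@$-#@$-#@$-#@$ with '-' between the halves:

#@$-#@$-#@$-#@$-#@$-#@$-#@$-#@$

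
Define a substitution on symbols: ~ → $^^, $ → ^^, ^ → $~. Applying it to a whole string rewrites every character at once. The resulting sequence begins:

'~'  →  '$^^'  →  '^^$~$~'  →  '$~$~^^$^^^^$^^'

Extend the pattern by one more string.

Rewriting the 14 symbols of $~$~^^$^^^^$^^ one by one yields ^^ $^^ ^^ $^^ $~ $~ ^^ $~ $~ $~ $~ ^^ $~ $~; concatenated:

^^$^^^^$^^$~$~^^$~$~$~$~^^$~$~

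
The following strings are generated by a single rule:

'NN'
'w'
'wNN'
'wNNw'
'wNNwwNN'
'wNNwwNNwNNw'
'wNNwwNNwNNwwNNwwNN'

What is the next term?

wNNwwNNwNNwwNNwwNNwNNwwNNwNNw

This is a Fibonacci-style word recurrence s(k) = s(k−1)·s(k−2): e.g. w·NN = wNN.
So term 8 is wNNwwNNwNNwwNNwwNN·wNNwwNNwNNw.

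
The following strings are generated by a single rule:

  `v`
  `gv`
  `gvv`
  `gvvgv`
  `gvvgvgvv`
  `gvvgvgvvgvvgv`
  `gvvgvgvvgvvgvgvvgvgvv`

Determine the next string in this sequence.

gvvgvgvvgvvgvgvvgvgvvgvvgvgvvgvvgv

From term 3 onward, concatenate the last term with the second-to-last: gv·v = gvv, gvv·gv = gvvgv, …
So term 8 is gvvgvgvvgvvgvgvvgvgvv·gvvgvgvvgvvgv.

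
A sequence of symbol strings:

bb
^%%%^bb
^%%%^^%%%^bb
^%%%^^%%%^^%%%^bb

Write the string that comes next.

The strings grow by a fixed prefix ^%%%^ each time.
Applying this once more to ^%%%^^%%%^^%%%^bb:

^%%%^^%%%^^%%%^^%%%^bb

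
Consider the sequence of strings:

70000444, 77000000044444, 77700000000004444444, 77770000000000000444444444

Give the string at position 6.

Term n consists of n-1 7's, followed by 3n-2 0's, followed by 2n-1 4's, where the shown terms are n = 2, 3, 4, 5.
Setting n = 7 gives 6, 19, 13 characters in each block.

77777700000000000000000004444444444444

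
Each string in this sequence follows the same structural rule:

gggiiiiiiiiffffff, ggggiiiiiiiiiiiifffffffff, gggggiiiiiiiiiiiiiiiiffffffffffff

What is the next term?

Term n consists of n+1 g's, followed by 4n i's, followed by 3n f's, where the shown terms are n = 2, 3, 4.
For the next term, n = 5, so the run lengths are 6, 20, 15.

ggggggiiiiiiiiiiiiiiiiiiiifffffffffffffff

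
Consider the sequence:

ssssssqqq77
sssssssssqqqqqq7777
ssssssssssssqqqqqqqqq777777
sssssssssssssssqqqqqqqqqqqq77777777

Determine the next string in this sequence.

Each string has the form s^{3n+3} q^{3n} 7^{2n} (n = 1, 2, …).
At n = 5 the blocks have lengths 18, 15, 10.

ssssssssssssssssssqqqqqqqqqqqqqqq7777777777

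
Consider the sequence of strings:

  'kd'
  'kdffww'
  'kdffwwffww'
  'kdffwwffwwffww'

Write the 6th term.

kdffwwffwwffwwffwwffww

The strings grow by a fixed suffix ffww each time.
From kdffwwffwwffww, 2 further steps: kdffwwffwwffww → kdffwwffwwffwwffww → (answer).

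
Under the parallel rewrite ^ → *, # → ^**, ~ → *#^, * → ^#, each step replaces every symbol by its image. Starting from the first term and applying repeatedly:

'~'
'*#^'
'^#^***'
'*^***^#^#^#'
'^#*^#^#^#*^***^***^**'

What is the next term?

*^**^#*^***^***^**^#*^#^#^#*^#^#^#*^#^#

Replace each of the 21 characters of ^#*^#^#^#*^***^***^** in place — * ^** ^# * ^** * ^** * ^** ^# * ^# ^# ^# * ^# ^# ^# * ^# ^# — and concatenate.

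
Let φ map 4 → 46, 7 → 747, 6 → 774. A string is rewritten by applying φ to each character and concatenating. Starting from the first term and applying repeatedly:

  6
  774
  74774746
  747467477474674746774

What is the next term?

7474674746774747467477474674746774747467474677474774746

Replace each of the 21 characters of 747467477474674746774 in place — 747 46 747 46 774 747 46 747 747 46 747 46 774 747 46 747 46 774 747 747 46 — and concatenate.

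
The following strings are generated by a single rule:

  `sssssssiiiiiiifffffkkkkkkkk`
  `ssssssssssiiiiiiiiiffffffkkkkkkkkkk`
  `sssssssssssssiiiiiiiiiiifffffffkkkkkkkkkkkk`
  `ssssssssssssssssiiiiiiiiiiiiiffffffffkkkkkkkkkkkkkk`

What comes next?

sssssssssssssssssssiiiiiiiiiiiiiiifffffffffkkkkkkkkkkkkkkkk

The n-th term is 3n-2 s's then 2n+1 i's then n+2 f's then 2n+2 k's, where the shown terms are n = 3, 4, 5, 6.
For the next term, n = 7, so the run lengths are 19, 15, 9, 16.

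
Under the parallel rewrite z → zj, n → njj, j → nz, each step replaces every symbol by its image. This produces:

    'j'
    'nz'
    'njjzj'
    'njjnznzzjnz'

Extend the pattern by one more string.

Apply φ to njjnznzzjnz symbol by symbol: n→njj, j→nz, j→nz, n→njj, z→zj, n→njj, z→zj, z→zj, j→nz, n→njj, z→zj; joined: njj nz nz njj zj njj zj zj nz njj zj.

njjnznznjjzjnjjzjzjnznjjzj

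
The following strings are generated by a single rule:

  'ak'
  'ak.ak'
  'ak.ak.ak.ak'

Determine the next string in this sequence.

Each string is two copies of the previous one joined by '.'.
So the next term is two copies of ak.ak.ak.ak with '.' between the halves.

ak.ak.ak.ak.ak.ak.ak.ak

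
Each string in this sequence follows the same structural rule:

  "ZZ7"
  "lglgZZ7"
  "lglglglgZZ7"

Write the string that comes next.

The strings grow by a fixed prefix lglg each time.
So the next term is lglg·lglglglgZZ7.

lglglglglglgZZ7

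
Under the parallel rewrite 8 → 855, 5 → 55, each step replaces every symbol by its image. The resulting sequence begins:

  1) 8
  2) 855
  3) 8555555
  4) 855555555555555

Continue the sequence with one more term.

8555555555555555555555555555555

Applying the rule to each of the 15 symbols of 855555555555555 gives the pieces 855 55 55 55 55 55 55 55 55 55 55 55 55 55 55, which concatenate to the answer.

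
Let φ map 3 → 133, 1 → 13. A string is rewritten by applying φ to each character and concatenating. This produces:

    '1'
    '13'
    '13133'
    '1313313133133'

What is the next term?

φ(1313313133133) expands symbol-by-symbol to 13 133 13 133 133 13 133 13 133 133 13 133 133; joining the 13 pieces gives the next term.

1313313133133131331313313313133133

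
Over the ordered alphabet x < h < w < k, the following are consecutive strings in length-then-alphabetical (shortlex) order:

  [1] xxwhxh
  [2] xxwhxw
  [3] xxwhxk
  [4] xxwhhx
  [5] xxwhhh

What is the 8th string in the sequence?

Continuing the enumeration 3 steps past xxwhhh: xxwhhh → xxwhhw → xxwhhk → (answer).

xxwhwx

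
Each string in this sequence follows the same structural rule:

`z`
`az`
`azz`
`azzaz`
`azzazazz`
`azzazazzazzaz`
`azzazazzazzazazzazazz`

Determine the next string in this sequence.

azzazazzazzazazzazazzazzazazzazzaz

From term 3 onward, concatenate the last term with the second-to-last: az·z = azz, azz·az = azzaz, …
Continuing: azzazazzazzazazzazazz · azzazazzazzaz gives term 8.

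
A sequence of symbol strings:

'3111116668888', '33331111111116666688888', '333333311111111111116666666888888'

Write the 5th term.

Each string has the form 3^{3n-2} 1^{4n+1} 6^{2n+1} 8^{n+3} (n = 1, 2, …).
At n = 5 the blocks have lengths 13, 21, 11, 8.

33333333333331111111111111111111116666666666688888888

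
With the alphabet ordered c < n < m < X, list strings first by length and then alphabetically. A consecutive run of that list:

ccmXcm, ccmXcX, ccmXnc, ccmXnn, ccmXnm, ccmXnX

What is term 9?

Continuing the enumeration 3 steps past ccmXnX: ccmXnX → ccmXmc → ccmXmn → (answer).

ccmXmm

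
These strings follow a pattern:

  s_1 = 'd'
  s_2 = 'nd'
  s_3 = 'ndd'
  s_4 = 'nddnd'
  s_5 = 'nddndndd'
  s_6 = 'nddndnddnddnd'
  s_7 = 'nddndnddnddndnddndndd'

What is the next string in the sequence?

nddndnddnddndnddndnddnddndnddnddnd

From term 3 onward, concatenate the last term with the second-to-last: nd·d = ndd, ndd·nd = nddnd, …
Continuing: nddndnddnddndnddndndd · nddndnddnddnd gives term 8.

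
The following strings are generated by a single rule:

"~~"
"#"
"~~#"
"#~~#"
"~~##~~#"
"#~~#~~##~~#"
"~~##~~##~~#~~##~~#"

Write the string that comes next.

From term 3 onward, concatenate the second-to-last term with the last: ~~·# = ~~#, #·~~# = #~~#, …
So term 8 is #~~#~~##~~#·~~##~~##~~#~~##~~#.

#~~#~~##~~#~~##~~##~~#~~##~~#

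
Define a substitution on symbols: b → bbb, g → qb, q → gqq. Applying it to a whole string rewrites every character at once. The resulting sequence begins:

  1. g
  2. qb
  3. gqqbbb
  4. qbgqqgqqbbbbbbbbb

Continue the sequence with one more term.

Applying the rule to each of the 17 symbols of qbgqqgqqbbbbbbbbb gives the pieces gqq bbb qb gqq gqq qb gqq gqq bbb bbb bbb bbb bbb bbb bbb bbb bbb, which concatenate to the answer.

gqqbbbqbgqqgqqqbgqqgqqbbbbbbbbbbbbbbbbbbbbbbbbbbb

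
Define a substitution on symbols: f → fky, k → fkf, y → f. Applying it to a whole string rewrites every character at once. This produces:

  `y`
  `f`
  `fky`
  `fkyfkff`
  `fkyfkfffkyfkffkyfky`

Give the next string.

fkyfkfffkyfkffkyfkyfkyfkfffkyfkffkyfkyfkfffkyfkff

φ(fkyfkfffkyfkffkyfky) expands symbol-by-symbol to fky fkf f fky fkf fky fky fky fkf f fky fkf fky fky fkf f fky fkf f; joining the 19 pieces gives the next term.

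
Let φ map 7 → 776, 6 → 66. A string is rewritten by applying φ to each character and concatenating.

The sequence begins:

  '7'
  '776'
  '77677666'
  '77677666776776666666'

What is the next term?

Rewriting the 20 symbols of 77677666776776666666 one by one yields 776 776 66 776 776 66 66 66 776 776 66 776 776 66 66 66 66 66 66 66; concatenated:

776776667767766666667767766677677666666666666666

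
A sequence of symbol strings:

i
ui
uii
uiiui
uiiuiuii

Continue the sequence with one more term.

From term 3 onward, concatenate the last term with the second-to-last: ui·i = uii, uii·ui = uiiui, …
Continuing: uiiuiuii · uiiui gives term 6.

uiiuiuiiuiiui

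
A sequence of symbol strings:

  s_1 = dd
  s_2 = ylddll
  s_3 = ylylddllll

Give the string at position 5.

s(k+1) = yl·s(k)·ll, so each term gains yl as a prefix and ll as a suffix.
From ylylddllll, 2 further steps: ylylddllll → ylylylddllllll → (answer).

ylylylylddllllllll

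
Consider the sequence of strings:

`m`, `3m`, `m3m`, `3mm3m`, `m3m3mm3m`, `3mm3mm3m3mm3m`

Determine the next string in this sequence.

m3m3mm3m3mm3mm3m3mm3m

Each term (from the third on) is the two preceding terms concatenated in order: term 3 = m·3m = m3m.
Continuing: m3m3mm3m · 3mm3mm3m3mm3m gives term 7.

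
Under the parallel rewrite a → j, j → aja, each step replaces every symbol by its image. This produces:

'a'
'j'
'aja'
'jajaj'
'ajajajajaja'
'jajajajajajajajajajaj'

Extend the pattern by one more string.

Replace each of the 21 characters of jajajajajajajajajajaj in place — aja j aja j aja j aja j aja j aja j aja j aja j aja j aja j aja — and concatenate.

ajajajajajajajajajajajajajajajajajajajajaja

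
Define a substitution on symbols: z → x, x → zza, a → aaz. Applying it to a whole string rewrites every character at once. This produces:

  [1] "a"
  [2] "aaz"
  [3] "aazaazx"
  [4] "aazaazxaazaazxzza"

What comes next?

Rewriting the 17 symbols of aazaazxaazaazxzza one by one yields aaz aaz x aaz aaz x zza aaz aaz x aaz aaz x zza x x aaz; concatenated:

aazaazxaazaazxzzaaazaazxaazaazxzzaxxaaz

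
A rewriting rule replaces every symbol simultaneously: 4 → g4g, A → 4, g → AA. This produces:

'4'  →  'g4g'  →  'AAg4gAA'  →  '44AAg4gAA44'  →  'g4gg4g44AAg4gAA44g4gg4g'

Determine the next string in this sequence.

Replace each of the 23 characters of g4gg4g44AAg4gAA44g4gg4g in place — AA g4g AA AA g4g AA g4g g4g 4 4 AA g4g AA 4 4 g4g g4g AA g4g AA AA g4g AA — and concatenate.

AAg4gAAAAg4gAAg4gg4g44AAg4gAA44g4gg4gAAg4gAAAAg4gAA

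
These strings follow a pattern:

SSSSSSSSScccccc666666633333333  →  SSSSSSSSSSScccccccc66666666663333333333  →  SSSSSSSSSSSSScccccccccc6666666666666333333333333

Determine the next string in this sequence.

Term n consists of 2n+3 S's, followed by 2n c's, followed by 3n-2 6's, followed by 2n+2 3's, where the shown terms are n = 3, 4, 5.
Setting n = 6 gives 15, 12, 16, 14 characters in each block.

SSSSSSSSSSSSSSScccccccccccc666666666666666633333333333333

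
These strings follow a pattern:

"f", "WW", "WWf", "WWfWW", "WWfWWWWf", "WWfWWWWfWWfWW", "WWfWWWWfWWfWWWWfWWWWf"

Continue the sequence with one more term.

From term 3 onward, concatenate the last term with the second-to-last: WW·f = WWf, WWf·WW = WWfWW, …
The next term joins WWfWWWWfWWfWWWWfWWWWf and WWfWWWWfWWfWW.

WWfWWWWfWWfWWWWfWWWWfWWfWWWWfWWfWW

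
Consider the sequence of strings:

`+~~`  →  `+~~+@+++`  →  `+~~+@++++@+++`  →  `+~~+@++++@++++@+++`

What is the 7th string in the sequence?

+~~+@++++@++++@++++@++++@++++@+++

Every step adds +@+++ to the end: s(k+1) = s(k)·+@+++.
From +~~+@++++@++++@+++, 3 further steps: +~~+@++++@++++@+++ → +~~+@++++@++++@++++@+++ → +~~+@++++@++++@++++@++++@+++ → (answer).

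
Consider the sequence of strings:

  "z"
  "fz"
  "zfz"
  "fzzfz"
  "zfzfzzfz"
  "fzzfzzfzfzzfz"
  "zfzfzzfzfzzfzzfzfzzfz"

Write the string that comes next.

Each term (from the third on) is the two preceding terms concatenated in order: term 3 = z·fz = zfz.
Continuing: fzzfzzfzfzzfz · zfzfzzfzfzzfzzfzfzzfz gives term 8.

fzzfzzfzfzzfzzfzfzzfzfzzfzzfzfzzfz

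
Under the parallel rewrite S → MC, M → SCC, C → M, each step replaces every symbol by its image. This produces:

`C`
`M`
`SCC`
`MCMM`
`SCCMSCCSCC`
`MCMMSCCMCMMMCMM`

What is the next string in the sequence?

SCCMSCCSCCMCMMSCCMSCCSCCSCCMSCCSCC

Applying the rule to each of the 15 symbols of MCMMSCCMCMMMCMM gives the pieces SCC M SCC SCC MC M M SCC M SCC SCC SCC M SCC SCC, which concatenate to the answer.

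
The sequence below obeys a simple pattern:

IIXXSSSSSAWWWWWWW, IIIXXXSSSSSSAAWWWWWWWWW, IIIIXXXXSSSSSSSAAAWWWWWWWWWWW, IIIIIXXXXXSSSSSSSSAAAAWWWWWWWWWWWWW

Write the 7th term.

Reading off run lengths: I runs 2, 3, 4, 5; X runs 2, 3, 4, 5; S runs 5, 6, 7, 8; A runs 1, 2, 3, 4; W runs 7, 9, 11, 13 — each is linear in n, where the shown terms are n = 2, 3, 4, 5.
At n = 8 the blocks have lengths 8, 8, 11, 7, 19.

IIIIIIIIXXXXXXXXSSSSSSSSSSSAAAAAAAWWWWWWWWWWWWWWWWWWW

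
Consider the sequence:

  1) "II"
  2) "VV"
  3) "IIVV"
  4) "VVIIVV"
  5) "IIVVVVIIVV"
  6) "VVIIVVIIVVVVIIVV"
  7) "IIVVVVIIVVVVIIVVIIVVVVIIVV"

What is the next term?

VVIIVVIIVVVVIIVVIIVVVVIIVVVVIIVVIIVVVVIIVV

Each term (from the third on) is the two preceding terms concatenated in order: term 3 = II·VV = IIVV.
So term 8 is VVIIVVIIVVVVIIVV·IIVVVVIIVVVVIIVVIIVVVVIIVV.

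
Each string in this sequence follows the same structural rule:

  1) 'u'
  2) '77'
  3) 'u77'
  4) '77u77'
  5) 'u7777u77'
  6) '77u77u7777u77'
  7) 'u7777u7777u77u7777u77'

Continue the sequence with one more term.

77u77u7777u77u7777u7777u77u7777u77

This is a Fibonacci-style word recurrence s(k) = s(k−2)·s(k−1): e.g. u·77 = u77.
The next term joins 77u77u7777u77 and u7777u7777u77u7777u77.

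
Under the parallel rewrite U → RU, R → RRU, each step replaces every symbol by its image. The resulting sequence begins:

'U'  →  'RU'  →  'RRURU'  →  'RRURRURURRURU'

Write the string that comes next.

Rewriting the 13 symbols of RRURRURURRURU one by one yields RRU RRU RU RRU RRU RU RRU RU RRU RRU RU RRU RU; concatenated:

RRURRURURRURRURURRURURRURRURURRURU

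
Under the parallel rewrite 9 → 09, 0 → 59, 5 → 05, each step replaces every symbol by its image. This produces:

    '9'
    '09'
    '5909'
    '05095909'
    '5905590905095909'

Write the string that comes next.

05095905050959095905590905095909

φ(5905590905095909) expands symbol-by-symbol to 05 09 59 05 05 09 59 09 59 05 59 09 05 09 59 09; joining the 16 pieces gives the next term.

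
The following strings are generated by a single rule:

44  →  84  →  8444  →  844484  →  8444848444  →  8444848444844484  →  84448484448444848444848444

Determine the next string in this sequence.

This is a Fibonacci-style word recurrence s(k) = s(k−1)·s(k−2): e.g. 84·44 = 8444.
Continuing: 84448484448444848444848444 · 8444848444844484 gives term 8.

844484844484448484448484448444848444844484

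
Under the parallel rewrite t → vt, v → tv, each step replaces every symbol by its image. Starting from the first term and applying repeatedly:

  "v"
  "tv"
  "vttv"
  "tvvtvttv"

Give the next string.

vttvtvvttvvtvttv

Apply φ to tvvtvttv symbol by symbol: t→vt, v→tv, v→tv, t→vt, v→tv, t→vt, t→vt, v→tv; joined: vt tv tv vt tv vt vt tv.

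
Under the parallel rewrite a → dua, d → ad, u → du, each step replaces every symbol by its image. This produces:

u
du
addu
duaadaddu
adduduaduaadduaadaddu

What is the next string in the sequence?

duaadadduadduduaadduduaduaadadduduaduaadduaadaddu

Applying the rule to each of the 21 symbols of adduduaduaadduaadaddu gives the pieces dua ad ad du ad du dua ad du dua dua ad ad du dua dua ad dua ad ad du, which concatenate to the answer.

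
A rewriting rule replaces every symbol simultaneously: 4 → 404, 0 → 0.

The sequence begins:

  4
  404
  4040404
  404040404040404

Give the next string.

4040404040404040404040404040404

Applying the rule to each of the 15 symbols of 404040404040404 gives the pieces 404 0 404 0 404 0 404 0 404 0 404 0 404 0 404, which concatenate to the answer.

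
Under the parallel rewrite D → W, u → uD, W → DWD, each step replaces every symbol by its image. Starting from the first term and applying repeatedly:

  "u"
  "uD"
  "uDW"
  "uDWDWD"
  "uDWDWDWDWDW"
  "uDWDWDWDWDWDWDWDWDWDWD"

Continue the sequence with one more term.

Applying the rule to each of the 22 symbols of uDWDWDWDWDWDWDWDWDWDWD gives the pieces uD W DWD W DWD W DWD W DWD W DWD W DWD W DWD W DWD W DWD W DWD W, which concatenate to the answer.

uDWDWDWDWDWDWDWDWDWDWDWDWDWDWDWDWDWDWDWDWDW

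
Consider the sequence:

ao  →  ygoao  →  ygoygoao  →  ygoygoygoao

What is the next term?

ygoygoygoygoao

Each term is the previous one with ygo prepended.
So the next term is ygo·ygoygoygoao.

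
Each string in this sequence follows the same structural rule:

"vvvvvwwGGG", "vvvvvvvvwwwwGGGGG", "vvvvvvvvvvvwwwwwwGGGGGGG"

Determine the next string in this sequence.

Reading off run lengths: v runs 5, 8, 11; w runs 2, 4, 6; G runs 3, 5, 7 — each is linear in n (n = 1, 2, …).
At n = 4 the blocks have lengths 14, 8, 9.

vvvvvvvvvvvvvvwwwwwwwwGGGGGGGGG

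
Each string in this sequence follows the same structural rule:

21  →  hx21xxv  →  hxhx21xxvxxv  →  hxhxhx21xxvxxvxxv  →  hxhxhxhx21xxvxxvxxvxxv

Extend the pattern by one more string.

Every step adds hx to the front and xxv to the end of the previous string.
Applying this once more to hxhxhxhx21xxvxxvxxvxxv:

hxhxhxhxhx21xxvxxvxxvxxvxxv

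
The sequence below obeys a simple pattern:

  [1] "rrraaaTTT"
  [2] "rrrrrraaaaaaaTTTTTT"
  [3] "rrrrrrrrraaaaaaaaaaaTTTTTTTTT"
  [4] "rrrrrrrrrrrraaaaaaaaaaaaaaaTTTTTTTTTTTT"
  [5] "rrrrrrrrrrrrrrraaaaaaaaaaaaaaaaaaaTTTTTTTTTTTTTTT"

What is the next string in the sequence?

Reading off run lengths: r runs 3, 6, 9, 12, 15; a runs 3, 7, 11, 15, 19; T runs 3, 6, 9, 12, 15 — each is linear in n (n = 1, 2, …).
At n = 6 the blocks have lengths 18, 23, 18.

rrrrrrrrrrrrrrrrrraaaaaaaaaaaaaaaaaaaaaaaTTTTTTTTTTTTTTTTTT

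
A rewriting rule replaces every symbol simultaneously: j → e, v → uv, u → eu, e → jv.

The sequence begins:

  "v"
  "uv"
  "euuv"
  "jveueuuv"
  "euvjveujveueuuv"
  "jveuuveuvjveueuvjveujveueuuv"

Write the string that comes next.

φ(jveuuveuvjveueuvjveujveueuuv) expands symbol-by-symbol to e uv jv eu eu uv jv eu uv e uv jv eu jv eu uv e uv jv eu e uv jv eu jv eu eu uv; joining the 28 pieces gives the next term.

euvjveueuuvjveuuveuvjveujveuuveuvjveueuvjveujveueuuv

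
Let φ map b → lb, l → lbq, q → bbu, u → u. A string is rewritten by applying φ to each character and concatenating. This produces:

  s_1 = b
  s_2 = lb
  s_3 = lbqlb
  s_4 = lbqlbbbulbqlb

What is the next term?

lbqlbbbulbqlblblbulbqlbbbulbqlb

Replace each of the 13 characters of lbqlbbbulbqlb in place — lbq lb bbu lbq lb lb lb u lbq lb bbu lbq lb — and concatenate.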